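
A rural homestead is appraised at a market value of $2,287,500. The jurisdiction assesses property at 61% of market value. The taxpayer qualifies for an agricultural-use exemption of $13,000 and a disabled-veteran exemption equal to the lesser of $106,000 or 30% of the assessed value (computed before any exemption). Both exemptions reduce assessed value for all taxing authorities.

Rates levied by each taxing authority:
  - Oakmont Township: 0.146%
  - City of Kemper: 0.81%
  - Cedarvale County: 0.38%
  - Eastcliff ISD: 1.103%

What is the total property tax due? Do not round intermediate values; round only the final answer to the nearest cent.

Assessed value = $2,287,500 × 0.61 = $1,395,375
Disabled-veteran exemption = min($106,000, 30% × $1,395,375) = min($106,000, $418,612.5) = $106,000 (dollar cap binds)
Taxable value = $1,395,375 − $13,000 − $106,000 = $1,276,375
Oakmont Township: $1,276,375 × 0.00146 = $1,863.5075
City of Kemper: $1,276,375 × 0.0081 = $10,338.6375
Cedarvale County: $1,276,375 × 0.0038 = $4,850.225
Eastcliff ISD: $1,276,375 × 0.01103 = $14,078.41625
Total = $31,130.78625

$31,130.79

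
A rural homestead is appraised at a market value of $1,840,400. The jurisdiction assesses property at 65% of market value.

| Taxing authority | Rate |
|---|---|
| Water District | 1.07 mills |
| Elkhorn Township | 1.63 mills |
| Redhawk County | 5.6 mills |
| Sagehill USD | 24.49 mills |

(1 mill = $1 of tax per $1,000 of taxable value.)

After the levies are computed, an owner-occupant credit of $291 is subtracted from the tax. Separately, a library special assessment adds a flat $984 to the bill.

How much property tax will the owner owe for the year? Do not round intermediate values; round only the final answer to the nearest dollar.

Assessed value = $1,840,400 × 0.65 = $1,196,260
Water District: $1,196,260 × 0.00107 = $1,279.9982
Elkhorn Township: $1,196,260 × 0.00163 = $1,949.9038
Redhawk County: $1,196,260 × 0.0056 = $6,699.056
Sagehill USD: $1,196,260 × 0.02449 = $29,296.4074
Levies subtotal = $39,225.3654
After credit = $39,225.3654 − $291 = $38,934.3654
Total = $38,934.3654 + $984 = $39,918.3654

$39,918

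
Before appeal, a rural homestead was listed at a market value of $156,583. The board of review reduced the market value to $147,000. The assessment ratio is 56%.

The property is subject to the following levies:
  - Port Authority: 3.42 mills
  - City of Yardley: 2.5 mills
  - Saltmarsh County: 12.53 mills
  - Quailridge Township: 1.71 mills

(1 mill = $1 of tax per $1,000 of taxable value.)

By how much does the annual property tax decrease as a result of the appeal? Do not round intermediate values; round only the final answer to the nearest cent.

$108.19

Old assessed value = $156,583 × 0.56 = $87,686.48
New assessed value = $147,000 × 0.56 = $82,320
Combined rate = 0.00342 + 0.0025 + 0.01253 + 0.00171 = 0.02016
Old tax = $87,686.48 × 0.02016 = $1,767.7594368
New tax = $82,320 × 0.02016 = $1,659.5712
Reduction = $1,767.7594368 − $1,659.5712 = $108.1882368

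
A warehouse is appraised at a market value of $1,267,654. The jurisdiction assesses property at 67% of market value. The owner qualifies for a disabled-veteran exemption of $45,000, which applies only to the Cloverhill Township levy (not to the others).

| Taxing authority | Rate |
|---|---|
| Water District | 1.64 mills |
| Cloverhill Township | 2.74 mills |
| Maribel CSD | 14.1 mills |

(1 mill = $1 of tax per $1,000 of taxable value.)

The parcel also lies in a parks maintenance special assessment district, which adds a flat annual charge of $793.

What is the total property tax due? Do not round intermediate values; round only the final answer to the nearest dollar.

Assessed value = $1,267,654 × 0.67 = $849,328.18
Water District: $849,328.18 × 0.00164 = $1,392.8982152
Cloverhill Township: ($849,328.18 − $45,000) × 0.00274 = $804,328.18 × 0.00274 = $2,203.8592132
Maribel CSD: $849,328.18 × 0.0141 = $11,975.527338
Levies subtotal = $15,572.2847664
Total = $15,572.2847664 + $793 = $16,365.2847664

$16,365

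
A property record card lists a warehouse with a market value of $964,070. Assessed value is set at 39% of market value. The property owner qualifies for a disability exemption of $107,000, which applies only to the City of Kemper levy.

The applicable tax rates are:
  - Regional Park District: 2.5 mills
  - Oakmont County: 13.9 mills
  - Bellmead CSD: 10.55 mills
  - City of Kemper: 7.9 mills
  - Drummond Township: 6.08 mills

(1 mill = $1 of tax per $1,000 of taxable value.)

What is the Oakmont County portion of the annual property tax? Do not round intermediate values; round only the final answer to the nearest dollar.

$5,226

Assessed value = $964,070 × 0.39 = $375,987.3
Oakmont County taxable value = $375,987.3 (exemption does not apply)
Oakmont County levy = $375,987.3 × 0.0139 = $5,226.22347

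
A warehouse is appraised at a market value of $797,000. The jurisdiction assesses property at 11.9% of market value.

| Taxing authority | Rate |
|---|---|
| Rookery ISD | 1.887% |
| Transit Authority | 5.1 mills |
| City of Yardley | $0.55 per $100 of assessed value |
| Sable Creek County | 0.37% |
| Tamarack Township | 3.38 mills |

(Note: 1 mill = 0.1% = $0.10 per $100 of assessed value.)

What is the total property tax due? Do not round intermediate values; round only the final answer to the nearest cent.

Assessed value = $797,000 × 0.119 = $94,843
Rookery ISD: $94,843 × 0.01887 = $1,789.68741
Transit Authority: $94,843 × 0.0051 = $483.6993
City of Yardley: $94,843 × 0.0055 = $521.6365
Sable Creek County: $94,843 × 0.0037 = $350.9191
Tamarack Township: $94,843 × 0.00338 = $320.56934
Total = $3,466.51165

$3,466.51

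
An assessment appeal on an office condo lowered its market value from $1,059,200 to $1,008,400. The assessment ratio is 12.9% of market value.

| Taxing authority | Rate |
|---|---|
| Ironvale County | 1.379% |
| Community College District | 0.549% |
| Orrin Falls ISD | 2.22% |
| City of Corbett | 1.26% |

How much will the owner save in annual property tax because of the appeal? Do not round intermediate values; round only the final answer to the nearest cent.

$354.40

Old assessed value = $1,059,200 × 0.129 = $136,636.8
New assessed value = $1,008,400 × 0.129 = $130,083.6
Combined rate = 0.01379 + 0.00549 + 0.0222 + 0.0126 = 0.05408
Old tax = $136,636.8 × 0.05408 = $7,389.318144
New tax = $130,083.6 × 0.05408 = $7,034.921088
Reduction = $7,389.318144 − $7,034.921088 = $354.397056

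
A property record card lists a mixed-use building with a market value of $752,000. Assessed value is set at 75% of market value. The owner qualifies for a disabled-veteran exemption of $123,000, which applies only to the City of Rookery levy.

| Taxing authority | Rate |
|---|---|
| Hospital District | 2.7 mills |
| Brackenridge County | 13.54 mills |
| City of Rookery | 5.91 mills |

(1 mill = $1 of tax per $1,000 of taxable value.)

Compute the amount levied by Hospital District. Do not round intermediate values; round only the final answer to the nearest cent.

Assessed value = $752,000 × 0.75 = $564,000
Hospital District taxable value = $564,000 (exemption does not apply)
Hospital District levy = $564,000 × 0.0027 = $1,522.8

$1,522.80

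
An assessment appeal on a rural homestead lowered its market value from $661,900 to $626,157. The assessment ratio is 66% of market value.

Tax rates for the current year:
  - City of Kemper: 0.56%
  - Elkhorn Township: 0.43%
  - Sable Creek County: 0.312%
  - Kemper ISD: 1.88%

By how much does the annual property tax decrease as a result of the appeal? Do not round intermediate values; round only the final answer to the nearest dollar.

$751

Old assessed value = $661,900 × 0.66 = $436,854
New assessed value = $626,157 × 0.66 = $413,263.62
Combined rate = 0.0056 + 0.0043 + 0.00312 + 0.0188 = 0.03182
Old tax = $436,854 × 0.03182 = $13,900.69428
New tax = $413,263.62 × 0.03182 = $13,150.0483884
Reduction = $13,900.69428 − $13,150.0483884 = $750.6458916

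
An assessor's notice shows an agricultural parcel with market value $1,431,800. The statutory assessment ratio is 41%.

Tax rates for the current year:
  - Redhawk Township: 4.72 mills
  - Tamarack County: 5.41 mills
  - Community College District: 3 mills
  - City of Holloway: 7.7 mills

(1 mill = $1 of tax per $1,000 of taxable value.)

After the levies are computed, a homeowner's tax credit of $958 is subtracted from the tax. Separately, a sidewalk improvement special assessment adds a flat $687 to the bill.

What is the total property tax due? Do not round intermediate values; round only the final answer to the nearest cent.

Assessed value = $1,431,800 × 0.41 = $587,038
Redhawk Township: $587,038 × 0.00472 = $2,770.81936
Tamarack County: $587,038 × 0.00541 = $3,175.87558
Community College District: $587,038 × 0.003 = $1,761.114
City of Holloway: $587,038 × 0.0077 = $4,520.1926
Levies subtotal = $12,228.00154
After credit = $12,228.00154 − $958 = $11,270.00154
Total = $11,270.00154 + $687 = $11,957.00154

$11,957.00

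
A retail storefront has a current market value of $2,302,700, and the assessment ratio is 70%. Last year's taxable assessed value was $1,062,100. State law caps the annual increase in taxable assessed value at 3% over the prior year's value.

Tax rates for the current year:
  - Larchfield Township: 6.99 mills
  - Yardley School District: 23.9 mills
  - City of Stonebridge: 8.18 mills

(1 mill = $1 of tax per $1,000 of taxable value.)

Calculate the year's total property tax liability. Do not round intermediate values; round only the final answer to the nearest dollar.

Uncapped assessed value = $2,302,700 × 0.7 = $1,611,890
Cap limit = $1,062,100 × 1.03 = $1,093,963
Taxable assessed value = min($1,611,890, $1,093,963) = $1,093,963 (cap binds)
Larchfield Township: $1,093,963 × 0.00699 = $7,646.80137
Yardley School District: $1,093,963 × 0.0239 = $26,145.7157
City of Stonebridge: $1,093,963 × 0.00818 = $8,948.61734
Total = $42,741.13441

$42,741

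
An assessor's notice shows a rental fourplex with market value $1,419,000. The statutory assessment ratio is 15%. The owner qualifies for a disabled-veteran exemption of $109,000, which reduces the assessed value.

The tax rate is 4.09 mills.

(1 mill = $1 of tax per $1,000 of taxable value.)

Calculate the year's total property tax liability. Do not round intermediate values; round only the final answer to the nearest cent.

Assessed value = $1,419,000 × 0.15 = $212,850
Taxable value = $212,850 − $109,000 = $103,850
Tax = $103,850 × 0.00409 = $424.7465

$424.75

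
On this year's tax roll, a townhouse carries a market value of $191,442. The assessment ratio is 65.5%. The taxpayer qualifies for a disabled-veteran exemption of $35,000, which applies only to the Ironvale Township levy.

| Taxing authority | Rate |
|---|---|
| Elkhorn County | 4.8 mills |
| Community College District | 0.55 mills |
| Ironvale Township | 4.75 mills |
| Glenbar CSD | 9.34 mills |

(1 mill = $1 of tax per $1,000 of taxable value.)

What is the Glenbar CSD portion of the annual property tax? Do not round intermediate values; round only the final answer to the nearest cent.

Assessed value = $191,442 × 0.655 = $125,394.51
Glenbar CSD taxable value = $125,394.51 (exemption does not apply)
Glenbar CSD levy = $125,394.51 × 0.00934 = $1,171.1847234

$1,171.18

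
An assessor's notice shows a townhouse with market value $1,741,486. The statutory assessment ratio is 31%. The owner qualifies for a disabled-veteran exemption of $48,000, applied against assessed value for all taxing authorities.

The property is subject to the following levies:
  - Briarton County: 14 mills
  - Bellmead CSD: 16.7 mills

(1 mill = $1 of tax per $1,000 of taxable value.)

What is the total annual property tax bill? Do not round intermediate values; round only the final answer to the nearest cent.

$15,100.12

Assessed value = $1,741,486 × 0.31 = $539,860.66
Taxable value = $539,860.66 − $48,000 = $491,860.66
Briarton County: $491,860.66 × 0.014 = $6,886.04924
Bellmead CSD: $491,860.66 × 0.0167 = $8,214.073022
Total = $6,886.04924 + $8,214.073022 = $15,100.122262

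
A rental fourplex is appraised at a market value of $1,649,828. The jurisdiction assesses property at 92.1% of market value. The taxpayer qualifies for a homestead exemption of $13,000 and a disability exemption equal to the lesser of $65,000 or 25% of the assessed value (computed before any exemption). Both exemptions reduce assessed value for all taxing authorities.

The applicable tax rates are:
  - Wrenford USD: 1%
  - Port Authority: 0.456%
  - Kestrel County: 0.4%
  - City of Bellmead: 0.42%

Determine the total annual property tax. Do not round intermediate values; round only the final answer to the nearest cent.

$32,808.35

Assessed value = $1,649,828 × 0.921 = $1,519,491.588
Disability exemption = min($65,000, 25% × $1,519,491.588) = min($65,000, $379,872.897) = $65,000 (dollar cap binds)
Taxable value = $1,519,491.588 − $13,000 − $65,000 = $1,441,491.588
Wrenford USD: $1,441,491.588 × 0.01 = $14,414.91588
Port Authority: $1,441,491.588 × 0.00456 = $6,573.20164128
Kestrel County: $1,441,491.588 × 0.004 = $5,765.966352
City of Bellmead: $1,441,491.588 × 0.0042 = $6,054.2646696
Total = $32,808.34854288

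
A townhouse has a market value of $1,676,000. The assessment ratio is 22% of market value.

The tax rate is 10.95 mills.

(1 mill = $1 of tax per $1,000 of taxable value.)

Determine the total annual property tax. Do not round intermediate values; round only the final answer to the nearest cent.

$4,037.48

Assessed value = $1,676,000 × 0.22 = $368,720
Tax = $368,720 × 0.01095 = $4,037.484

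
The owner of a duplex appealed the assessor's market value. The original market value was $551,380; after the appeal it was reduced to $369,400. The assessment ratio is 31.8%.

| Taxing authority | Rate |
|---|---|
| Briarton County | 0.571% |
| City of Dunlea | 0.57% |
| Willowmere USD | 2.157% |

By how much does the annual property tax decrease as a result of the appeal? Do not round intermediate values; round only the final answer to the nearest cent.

$1,908.54

Old assessed value = $551,380 × 0.318 = $175,338.84
New assessed value = $369,400 × 0.318 = $117,469.2
Combined rate = 0.00571 + 0.0057 + 0.02157 = 0.03298
Old tax = $175,338.84 × 0.03298 = $5,782.6749432
New tax = $117,469.2 × 0.03298 = $3,874.134216
Reduction = $5,782.6749432 − $3,874.134216 = $1,908.5407272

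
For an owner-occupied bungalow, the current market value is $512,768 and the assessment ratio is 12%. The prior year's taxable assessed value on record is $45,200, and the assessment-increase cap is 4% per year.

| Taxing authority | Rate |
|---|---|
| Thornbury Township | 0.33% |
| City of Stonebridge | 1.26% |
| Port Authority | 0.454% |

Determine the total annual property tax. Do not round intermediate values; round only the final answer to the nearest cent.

$960.84

Uncapped assessed value = $512,768 × 0.12 = $61,532.16
Cap limit = $45,200 × 1.04 = $47,008
Taxable assessed value = min($61,532.16, $47,008) = $47,008 (cap binds)
Thornbury Township: $47,008 × 0.0033 = $155.1264
City of Stonebridge: $47,008 × 0.0126 = $592.3008
Port Authority: $47,008 × 0.00454 = $213.41632
Total = $960.84352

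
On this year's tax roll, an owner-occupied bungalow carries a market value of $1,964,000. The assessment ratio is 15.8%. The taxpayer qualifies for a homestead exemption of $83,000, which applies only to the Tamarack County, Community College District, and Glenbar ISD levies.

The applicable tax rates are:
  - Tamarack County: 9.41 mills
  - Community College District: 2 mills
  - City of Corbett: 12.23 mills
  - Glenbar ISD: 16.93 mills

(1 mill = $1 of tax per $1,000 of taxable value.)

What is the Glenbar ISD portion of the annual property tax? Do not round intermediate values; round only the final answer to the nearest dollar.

$3,848

Assessed value = $1,964,000 × 0.158 = $310,312
Glenbar ISD taxable value = $310,312 − $83,000 = $227,312
Glenbar ISD levy = $227,312 × 0.01693 = $3,848.39216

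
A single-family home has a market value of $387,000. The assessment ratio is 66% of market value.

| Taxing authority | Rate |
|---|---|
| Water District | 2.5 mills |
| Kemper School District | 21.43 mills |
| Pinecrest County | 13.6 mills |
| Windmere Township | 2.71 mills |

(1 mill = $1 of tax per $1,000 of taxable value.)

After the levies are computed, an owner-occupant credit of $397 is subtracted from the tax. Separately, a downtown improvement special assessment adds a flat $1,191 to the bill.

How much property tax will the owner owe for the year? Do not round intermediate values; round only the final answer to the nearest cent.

Assessed value = $387,000 × 0.66 = $255,420
Water District: $255,420 × 0.0025 = $638.55
Kemper School District: $255,420 × 0.02143 = $5,473.6506
Pinecrest County: $255,420 × 0.0136 = $3,473.712
Windmere Township: $255,420 × 0.00271 = $692.1882
Levies subtotal = $10,278.1008
After credit = $10,278.1008 − $397 = $9,881.1008
Total = $9,881.1008 + $1,191 = $11,072.1008

$11,072.10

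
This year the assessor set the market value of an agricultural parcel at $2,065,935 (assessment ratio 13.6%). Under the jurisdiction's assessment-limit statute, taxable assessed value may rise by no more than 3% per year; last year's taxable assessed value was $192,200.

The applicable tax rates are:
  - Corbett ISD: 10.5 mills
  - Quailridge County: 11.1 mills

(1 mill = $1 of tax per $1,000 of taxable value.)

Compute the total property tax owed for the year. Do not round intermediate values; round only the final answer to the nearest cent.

$4,276.07

Uncapped assessed value = $2,065,935 × 0.136 = $280,967.16
Cap limit = $192,200 × 1.03 = $197,966
Taxable assessed value = min($280,967.16, $197,966) = $197,966 (cap binds)
Corbett ISD: $197,966 × 0.0105 = $2,078.643
Quailridge County: $197,966 × 0.0111 = $2,197.4226
Total = $4,276.0656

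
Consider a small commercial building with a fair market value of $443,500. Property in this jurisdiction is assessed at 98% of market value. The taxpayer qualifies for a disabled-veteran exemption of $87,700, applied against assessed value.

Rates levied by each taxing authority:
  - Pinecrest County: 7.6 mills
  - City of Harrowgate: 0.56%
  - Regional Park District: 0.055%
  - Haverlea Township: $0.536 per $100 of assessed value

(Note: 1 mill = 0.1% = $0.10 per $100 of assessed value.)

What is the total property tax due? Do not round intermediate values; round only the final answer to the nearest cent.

$6,629.83

Assessed value = $443,500 × 0.98 = $434,630
Taxable value = $434,630 − $87,700 = $346,930
Pinecrest County: $346,930 × 0.0076 = $2,636.668
City of Harrowgate: $346,930 × 0.0056 = $1,942.808
Regional Park District: $346,930 × 0.00055 = $190.8115
Haverlea Township: $346,930 × 0.00536 = $1,859.5448
Total = $6,629.8323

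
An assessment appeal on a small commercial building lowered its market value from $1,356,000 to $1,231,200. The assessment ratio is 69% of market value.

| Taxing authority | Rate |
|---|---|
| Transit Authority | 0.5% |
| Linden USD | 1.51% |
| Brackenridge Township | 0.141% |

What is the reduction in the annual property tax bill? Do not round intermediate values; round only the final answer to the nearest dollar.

$1,852

Old assessed value = $1,356,000 × 0.69 = $935,640
New assessed value = $1,231,200 × 0.69 = $849,528
Combined rate = 0.005 + 0.0151 + 0.00141 = 0.02151
Old tax = $935,640 × 0.02151 = $20,125.6164
New tax = $849,528 × 0.02151 = $18,273.34728
Reduction = $20,125.6164 − $18,273.34728 = $1,852.26912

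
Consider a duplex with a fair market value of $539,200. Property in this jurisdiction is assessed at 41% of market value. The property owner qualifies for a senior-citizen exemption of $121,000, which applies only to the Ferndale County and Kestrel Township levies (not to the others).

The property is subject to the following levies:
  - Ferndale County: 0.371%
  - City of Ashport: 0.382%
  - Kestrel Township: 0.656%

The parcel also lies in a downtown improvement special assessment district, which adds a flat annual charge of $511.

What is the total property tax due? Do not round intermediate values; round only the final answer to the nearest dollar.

$2,383

Assessed value = $539,200 × 0.41 = $221,072
Ferndale County: ($221,072 − $121,000) × 0.00371 = $100,072 × 0.00371 = $371.26712
City of Ashport: $221,072 × 0.00382 = $844.49504
Kestrel Township: ($221,072 − $121,000) × 0.00656 = $100,072 × 0.00656 = $656.47232
Levies subtotal = $1,872.23448
Total = $1,872.23448 + $511 = $2,383.23448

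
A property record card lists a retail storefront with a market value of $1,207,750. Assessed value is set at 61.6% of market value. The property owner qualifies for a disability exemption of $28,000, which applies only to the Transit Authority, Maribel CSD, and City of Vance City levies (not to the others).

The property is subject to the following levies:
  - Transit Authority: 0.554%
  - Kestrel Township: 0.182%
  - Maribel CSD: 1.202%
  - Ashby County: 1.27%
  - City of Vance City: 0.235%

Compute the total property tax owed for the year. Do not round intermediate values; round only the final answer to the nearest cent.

Assessed value = $1,207,750 × 0.616 = $743,974
Transit Authority: ($743,974 − $28,000) × 0.00554 = $715,974 × 0.00554 = $3,966.49596
Kestrel Township: $743,974 × 0.00182 = $1,354.03268
Maribel CSD: ($743,974 − $28,000) × 0.01202 = $715,974 × 0.01202 = $8,606.00748
Ashby County: $743,974 × 0.0127 = $9,448.4698
City of Vance City: ($743,974 − $28,000) × 0.00235 = $715,974 × 0.00235 = $1,682.5389
Total = $25,057.54482

$25,057.54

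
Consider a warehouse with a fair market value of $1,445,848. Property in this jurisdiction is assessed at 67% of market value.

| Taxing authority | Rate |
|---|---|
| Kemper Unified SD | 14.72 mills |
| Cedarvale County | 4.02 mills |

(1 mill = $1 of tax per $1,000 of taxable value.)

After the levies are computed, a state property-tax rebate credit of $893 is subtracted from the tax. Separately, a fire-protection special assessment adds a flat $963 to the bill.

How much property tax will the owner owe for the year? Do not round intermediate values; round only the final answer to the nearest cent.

Assessed value = $1,445,848 × 0.67 = $968,718.16
Kemper Unified SD: $968,718.16 × 0.01472 = $14,259.5313152
Cedarvale County: $968,718.16 × 0.00402 = $3,894.2470032
Levies subtotal = $18,153.7783184
After credit = $18,153.7783184 − $893 = $17,260.7783184
Total = $17,260.7783184 + $963 = $18,223.7783184

$18,223.78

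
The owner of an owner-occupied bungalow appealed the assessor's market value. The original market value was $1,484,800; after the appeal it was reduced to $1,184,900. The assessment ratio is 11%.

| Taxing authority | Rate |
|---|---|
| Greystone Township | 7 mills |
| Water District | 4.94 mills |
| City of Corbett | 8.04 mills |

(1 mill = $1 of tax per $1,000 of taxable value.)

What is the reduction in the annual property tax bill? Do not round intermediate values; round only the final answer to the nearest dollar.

Old assessed value = $1,484,800 × 0.11 = $163,328
New assessed value = $1,184,900 × 0.11 = $130,339
Combined rate = 0.007 + 0.00494 + 0.00804 = 0.01998
Old tax = $163,328 × 0.01998 = $3,263.29344
New tax = $130,339 × 0.01998 = $2,604.17322
Reduction = $3,263.29344 − $2,604.17322 = $659.12022

$659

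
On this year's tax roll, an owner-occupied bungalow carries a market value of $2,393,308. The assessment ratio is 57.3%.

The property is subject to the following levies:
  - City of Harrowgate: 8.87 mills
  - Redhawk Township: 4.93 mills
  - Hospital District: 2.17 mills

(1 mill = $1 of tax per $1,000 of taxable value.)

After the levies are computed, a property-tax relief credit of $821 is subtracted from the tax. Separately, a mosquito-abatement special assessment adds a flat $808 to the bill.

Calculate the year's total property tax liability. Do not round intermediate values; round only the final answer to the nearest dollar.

$21,888

Assessed value = $2,393,308 × 0.573 = $1,371,365.484
City of Harrowgate: $1,371,365.484 × 0.00887 = $12,164.01184308
Redhawk Township: $1,371,365.484 × 0.00493 = $6,760.83183612
Hospital District: $1,371,365.484 × 0.00217 = $2,975.86310028
Levies subtotal = $21,900.70677948
After credit = $21,900.70677948 − $821 = $21,079.70677948
Total = $21,079.70677948 + $808 = $21,887.70677948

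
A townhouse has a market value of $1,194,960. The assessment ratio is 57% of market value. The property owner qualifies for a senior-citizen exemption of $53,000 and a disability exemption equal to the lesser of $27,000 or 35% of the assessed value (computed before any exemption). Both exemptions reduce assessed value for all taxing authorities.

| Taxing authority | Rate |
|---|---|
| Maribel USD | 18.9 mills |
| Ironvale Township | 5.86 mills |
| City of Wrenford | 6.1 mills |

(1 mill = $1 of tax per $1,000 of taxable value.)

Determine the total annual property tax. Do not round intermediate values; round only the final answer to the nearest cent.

$18,550.79

Assessed value = $1,194,960 × 0.57 = $681,127.2
Disability exemption = min($27,000, 35% × $681,127.2) = min($27,000, $238,394.52) = $27,000 (dollar cap binds)
Taxable value = $681,127.2 − $53,000 − $27,000 = $601,127.2
Maribel USD: $601,127.2 × 0.0189 = $11,361.30408
Ironvale Township: $601,127.2 × 0.00586 = $3,522.605392
City of Wrenford: $601,127.2 × 0.0061 = $3,666.87592
Total = $18,550.785392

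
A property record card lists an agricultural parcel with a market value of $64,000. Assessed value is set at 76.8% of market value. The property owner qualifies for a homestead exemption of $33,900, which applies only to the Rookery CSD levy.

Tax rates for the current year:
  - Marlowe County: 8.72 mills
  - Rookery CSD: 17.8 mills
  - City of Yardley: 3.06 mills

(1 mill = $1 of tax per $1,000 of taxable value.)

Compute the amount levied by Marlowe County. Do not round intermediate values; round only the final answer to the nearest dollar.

Assessed value = $64,000 × 0.768 = $49,152
Marlowe County taxable value = $49,152 (exemption does not apply)
Marlowe County levy = $49,152 × 0.00872 = $428.60544

$429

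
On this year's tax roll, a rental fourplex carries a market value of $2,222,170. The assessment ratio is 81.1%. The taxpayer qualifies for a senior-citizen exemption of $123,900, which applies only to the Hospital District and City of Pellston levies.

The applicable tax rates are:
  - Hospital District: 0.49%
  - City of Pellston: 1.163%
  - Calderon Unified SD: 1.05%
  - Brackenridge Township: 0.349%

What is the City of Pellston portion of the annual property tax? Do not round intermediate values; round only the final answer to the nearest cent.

$19,518.39

Assessed value = $2,222,170 × 0.811 = $1,802,179.87
City of Pellston taxable value = $1,802,179.87 − $123,900 = $1,678,279.87
City of Pellston levy = $1,678,279.87 × 0.01163 = $19,518.3948881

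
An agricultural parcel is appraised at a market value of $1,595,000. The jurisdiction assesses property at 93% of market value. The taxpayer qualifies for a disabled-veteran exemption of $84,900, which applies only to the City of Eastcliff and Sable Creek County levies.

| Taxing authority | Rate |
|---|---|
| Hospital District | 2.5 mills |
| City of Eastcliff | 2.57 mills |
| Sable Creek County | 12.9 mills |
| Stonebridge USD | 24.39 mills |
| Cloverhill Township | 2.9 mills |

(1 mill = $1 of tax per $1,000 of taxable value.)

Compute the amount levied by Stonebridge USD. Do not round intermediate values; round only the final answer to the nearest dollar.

Assessed value = $1,595,000 × 0.93 = $1,483,350
Stonebridge USD taxable value = $1,483,350 (exemption does not apply)
Stonebridge USD levy = $1,483,350 × 0.02439 = $36,178.9065

$36,179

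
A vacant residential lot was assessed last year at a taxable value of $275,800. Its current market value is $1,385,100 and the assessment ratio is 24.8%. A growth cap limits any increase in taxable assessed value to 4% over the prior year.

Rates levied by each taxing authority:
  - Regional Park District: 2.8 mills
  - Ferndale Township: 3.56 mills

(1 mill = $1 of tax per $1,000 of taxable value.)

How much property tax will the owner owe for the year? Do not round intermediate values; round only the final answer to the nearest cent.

Uncapped assessed value = $1,385,100 × 0.248 = $343,504.8
Cap limit = $275,800 × 1.04 = $286,832
Taxable assessed value = min($343,504.8, $286,832) = $286,832 (cap binds)
Regional Park District: $286,832 × 0.0028 = $803.1296
Ferndale Township: $286,832 × 0.00356 = $1,021.12192
Total = $1,824.25152

$1,824.25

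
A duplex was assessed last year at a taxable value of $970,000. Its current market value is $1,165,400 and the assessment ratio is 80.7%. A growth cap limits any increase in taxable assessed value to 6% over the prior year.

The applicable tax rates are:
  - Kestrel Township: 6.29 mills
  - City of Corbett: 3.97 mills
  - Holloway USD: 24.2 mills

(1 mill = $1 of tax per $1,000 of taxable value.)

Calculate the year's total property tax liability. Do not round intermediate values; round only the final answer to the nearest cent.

Uncapped assessed value = $1,165,400 × 0.807 = $940,477.8
Cap limit = $970,000 × 1.06 = $1,028,200
Taxable assessed value = min($940,477.8, $1,028,200) = $940,477.8 (cap does not bind)
Kestrel Township: $940,477.8 × 0.00629 = $5,915.605362
City of Corbett: $940,477.8 × 0.00397 = $3,733.696866
Holloway USD: $940,477.8 × 0.0242 = $22,759.56276
Total = $32,408.864988

$32,408.86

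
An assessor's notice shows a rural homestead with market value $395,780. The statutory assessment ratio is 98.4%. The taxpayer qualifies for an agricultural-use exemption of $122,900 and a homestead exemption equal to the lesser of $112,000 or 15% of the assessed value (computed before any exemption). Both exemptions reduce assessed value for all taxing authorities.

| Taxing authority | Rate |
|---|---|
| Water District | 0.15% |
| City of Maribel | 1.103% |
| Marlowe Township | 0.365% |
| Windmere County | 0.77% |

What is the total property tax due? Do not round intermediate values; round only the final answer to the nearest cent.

Assessed value = $395,780 × 0.984 = $389,447.52
Homestead exemption = min($112,000, 15% × $389,447.52) = min($112,000, $58,417.128) = $58,417.128 (percentage binds)
Taxable value = $389,447.52 − $122,900 − $58,417.128 = $208,130.392
Water District: $208,130.392 × 0.0015 = $312.195588
City of Maribel: $208,130.392 × 0.01103 = $2,295.67822376
Marlowe Township: $208,130.392 × 0.00365 = $759.6759308
Windmere County: $208,130.392 × 0.0077 = $1,602.6040184
Total = $4,970.15376096

$4,970.15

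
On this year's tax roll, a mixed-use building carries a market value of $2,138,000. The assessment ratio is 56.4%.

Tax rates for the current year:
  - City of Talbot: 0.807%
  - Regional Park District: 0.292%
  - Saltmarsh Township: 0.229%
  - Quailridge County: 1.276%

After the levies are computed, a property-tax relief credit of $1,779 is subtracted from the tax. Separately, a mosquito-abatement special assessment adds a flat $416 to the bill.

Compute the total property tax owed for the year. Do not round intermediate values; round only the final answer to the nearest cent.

$30,036.87

Assessed value = $2,138,000 × 0.564 = $1,205,832
City of Talbot: $1,205,832 × 0.00807 = $9,731.06424
Regional Park District: $1,205,832 × 0.00292 = $3,521.02944
Saltmarsh Township: $1,205,832 × 0.00229 = $2,761.35528
Quailridge County: $1,205,832 × 0.01276 = $15,386.41632
Levies subtotal = $31,399.86528
After credit = $31,399.86528 − $1,779 = $29,620.86528
Total = $29,620.86528 + $416 = $30,036.86528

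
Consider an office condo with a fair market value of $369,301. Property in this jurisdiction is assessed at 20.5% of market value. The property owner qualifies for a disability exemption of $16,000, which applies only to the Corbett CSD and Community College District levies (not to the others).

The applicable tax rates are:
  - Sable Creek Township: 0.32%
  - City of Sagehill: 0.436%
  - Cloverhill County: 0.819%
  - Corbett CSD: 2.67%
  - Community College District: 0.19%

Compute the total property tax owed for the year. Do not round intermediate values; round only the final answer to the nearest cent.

$2,899.99

Assessed value = $369,301 × 0.205 = $75,706.705
Sable Creek Township: $75,706.705 × 0.0032 = $242.261456
City of Sagehill: $75,706.705 × 0.00436 = $330.0812338
Cloverhill County: $75,706.705 × 0.00819 = $620.03791395
Corbett CSD: ($75,706.705 − $16,000) × 0.0267 = $59,706.705 × 0.0267 = $1,594.1690235
Community College District: ($75,706.705 − $16,000) × 0.0019 = $59,706.705 × 0.0019 = $113.4427395
Total = $2,899.99236675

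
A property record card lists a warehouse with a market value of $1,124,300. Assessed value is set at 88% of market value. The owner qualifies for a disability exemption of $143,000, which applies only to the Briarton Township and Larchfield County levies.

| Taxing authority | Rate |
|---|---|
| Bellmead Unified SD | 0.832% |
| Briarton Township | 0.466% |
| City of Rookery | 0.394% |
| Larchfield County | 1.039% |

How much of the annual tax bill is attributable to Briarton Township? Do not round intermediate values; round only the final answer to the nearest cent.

Assessed value = $1,124,300 × 0.88 = $989,384
Briarton Township taxable value = $989,384 − $143,000 = $846,384
Briarton Township levy = $846,384 × 0.00466 = $3,944.14944

$3,944.15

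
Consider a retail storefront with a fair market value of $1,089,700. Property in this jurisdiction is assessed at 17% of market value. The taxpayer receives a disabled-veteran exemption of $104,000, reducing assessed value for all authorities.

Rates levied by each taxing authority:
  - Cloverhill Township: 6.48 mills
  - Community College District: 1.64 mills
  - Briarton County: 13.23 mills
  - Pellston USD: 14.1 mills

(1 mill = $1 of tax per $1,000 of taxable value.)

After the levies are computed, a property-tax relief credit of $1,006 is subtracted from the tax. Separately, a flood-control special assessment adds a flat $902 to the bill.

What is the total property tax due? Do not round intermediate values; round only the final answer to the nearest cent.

Assessed value = $1,089,700 × 0.17 = $185,249
Taxable value = $185,249 − $104,000 = $81,249
Cloverhill Township: $81,249 × 0.00648 = $526.49352
Community College District: $81,249 × 0.00164 = $133.24836
Briarton County: $81,249 × 0.01323 = $1,074.92427
Pellston USD: $81,249 × 0.0141 = $1,145.6109
Levies subtotal = $2,880.27705
After credit = $2,880.27705 − $1,006 = $1,874.27705
Total = $1,874.27705 + $902 = $2,776.27705

$2,776.28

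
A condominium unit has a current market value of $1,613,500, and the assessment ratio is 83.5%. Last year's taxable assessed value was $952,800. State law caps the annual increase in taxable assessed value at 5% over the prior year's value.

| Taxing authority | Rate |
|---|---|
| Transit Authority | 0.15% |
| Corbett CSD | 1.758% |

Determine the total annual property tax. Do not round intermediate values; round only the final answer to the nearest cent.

$19,088.40

Uncapped assessed value = $1,613,500 × 0.835 = $1,347,272.5
Cap limit = $952,800 × 1.05 = $1,000,440
Taxable assessed value = min($1,347,272.5, $1,000,440) = $1,000,440 (cap binds)
Transit Authority: $1,000,440 × 0.0015 = $1,500.66
Corbett CSD: $1,000,440 × 0.01758 = $17,587.7352
Total = $19,088.3952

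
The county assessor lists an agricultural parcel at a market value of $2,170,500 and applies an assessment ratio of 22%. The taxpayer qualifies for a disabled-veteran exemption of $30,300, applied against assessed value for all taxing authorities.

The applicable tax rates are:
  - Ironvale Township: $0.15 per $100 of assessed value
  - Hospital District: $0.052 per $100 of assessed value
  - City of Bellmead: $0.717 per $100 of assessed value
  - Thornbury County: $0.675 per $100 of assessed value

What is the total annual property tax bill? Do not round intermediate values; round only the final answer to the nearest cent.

Assessed value = $2,170,500 × 0.22 = $477,510
Taxable value = $477,510 − $30,300 = $447,210
Ironvale Township: $447,210 × 0.0015 = $670.815
Hospital District: $447,210 × 0.00052 = $232.5492
City of Bellmead: $447,210 × 0.00717 = $3,206.4957
Thornbury County: $447,210 × 0.00675 = $3,018.6675
Total = $670.815 + $232.5492 + $3,206.4957 + $3,018.6675 = $7,128.5274

$7,128.53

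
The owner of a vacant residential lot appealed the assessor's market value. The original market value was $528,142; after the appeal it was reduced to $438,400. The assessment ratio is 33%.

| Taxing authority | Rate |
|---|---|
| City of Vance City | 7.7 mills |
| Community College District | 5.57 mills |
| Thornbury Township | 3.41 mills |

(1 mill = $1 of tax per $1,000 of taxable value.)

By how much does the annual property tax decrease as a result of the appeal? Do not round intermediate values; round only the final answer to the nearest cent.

Old assessed value = $528,142 × 0.33 = $174,286.86
New assessed value = $438,400 × 0.33 = $144,672
Combined rate = 0.0077 + 0.00557 + 0.00341 = 0.01668
Old tax = $174,286.86 × 0.01668 = $2,907.1048248
New tax = $144,672 × 0.01668 = $2,413.12896
Reduction = $2,907.1048248 − $2,413.12896 = $493.9758648

$493.98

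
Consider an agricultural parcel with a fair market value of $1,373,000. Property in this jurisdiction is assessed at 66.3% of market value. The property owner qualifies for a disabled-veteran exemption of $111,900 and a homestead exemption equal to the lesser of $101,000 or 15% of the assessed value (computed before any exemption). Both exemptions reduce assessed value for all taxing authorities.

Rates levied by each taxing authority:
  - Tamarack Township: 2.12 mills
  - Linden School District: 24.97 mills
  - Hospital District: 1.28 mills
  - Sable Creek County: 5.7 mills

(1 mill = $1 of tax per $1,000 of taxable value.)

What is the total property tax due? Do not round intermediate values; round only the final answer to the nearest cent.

$23,760.38

Assessed value = $1,373,000 × 0.663 = $910,299
Homestead exemption = min($101,000, 15% × $910,299) = min($101,000, $136,544.85) = $101,000 (dollar cap binds)
Taxable value = $910,299 − $111,900 − $101,000 = $697,399
Tamarack Township: $697,399 × 0.00212 = $1,478.48588
Linden School District: $697,399 × 0.02497 = $17,414.05303
Hospital District: $697,399 × 0.00128 = $892.67072
Sable Creek County: $697,399 × 0.0057 = $3,975.1743
Total = $23,760.38393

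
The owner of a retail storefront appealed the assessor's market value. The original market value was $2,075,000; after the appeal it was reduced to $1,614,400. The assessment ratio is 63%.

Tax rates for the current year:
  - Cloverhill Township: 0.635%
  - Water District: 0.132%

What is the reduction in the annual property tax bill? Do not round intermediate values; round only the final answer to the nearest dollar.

Old assessed value = $2,075,000 × 0.63 = $1,307,250
New assessed value = $1,614,400 × 0.63 = $1,017,072
Combined rate = 0.00635 + 0.00132 = 0.00767
Old tax = $1,307,250 × 0.00767 = $10,026.6075
New tax = $1,017,072 × 0.00767 = $7,800.94224
Reduction = $10,026.6075 − $7,800.94224 = $2,225.66526

$2,226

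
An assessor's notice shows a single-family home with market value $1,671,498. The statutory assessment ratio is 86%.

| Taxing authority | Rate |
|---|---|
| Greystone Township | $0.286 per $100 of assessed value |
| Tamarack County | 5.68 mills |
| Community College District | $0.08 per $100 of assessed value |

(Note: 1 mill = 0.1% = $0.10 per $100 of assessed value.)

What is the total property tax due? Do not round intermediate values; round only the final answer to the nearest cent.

$13,426.14

Assessed value = $1,671,498 × 0.86 = $1,437,488.28
Greystone Township: $1,437,488.28 × 0.00286 = $4,111.2164808
Tamarack County: $1,437,488.28 × 0.00568 = $8,164.9334304
Community College District: $1,437,488.28 × 0.0008 = $1,149.990624
Total = $13,426.1405352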